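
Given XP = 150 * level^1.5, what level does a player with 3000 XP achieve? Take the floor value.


XP = 150 * level^1.5, so level = (XP / 150)^(1/1.5)
= (3000 / 150)^(1/1.5)
= 20.0^0.6667
= 7.3681
Floor: level = 7

level 7


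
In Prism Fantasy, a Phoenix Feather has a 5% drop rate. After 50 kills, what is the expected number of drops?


Expected drops = kills * (drop_rate / 100)
= 50 * (5 / 100)
= 50 * 0.05
= 2.5

2.5 drops


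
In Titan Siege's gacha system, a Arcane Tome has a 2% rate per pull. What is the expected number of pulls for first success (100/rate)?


Expected pulls for a geometric distribution = 1/p = 100 / rate%
= 100 / 2
= 50.0

50.0 pulls


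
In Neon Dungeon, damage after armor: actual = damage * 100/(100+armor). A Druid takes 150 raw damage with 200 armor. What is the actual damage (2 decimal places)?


actual = 150 * 100 / (100 + 200)
= 150 * 100 / 300
= 15000 / 300
= 50.00

50.00 damage


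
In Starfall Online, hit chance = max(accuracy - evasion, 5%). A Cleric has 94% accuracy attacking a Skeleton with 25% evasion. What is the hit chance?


accuracy - evasion = 94 - 25 = 69
Apply floor: max(69, 5) = 69
Hit chance = 69%

69%


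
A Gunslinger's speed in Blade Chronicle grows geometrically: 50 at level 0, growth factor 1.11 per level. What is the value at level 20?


value = base * growth^level
= 50 * 1.11^20
= 50 * 8.062312
= 403.12

403.12 speed


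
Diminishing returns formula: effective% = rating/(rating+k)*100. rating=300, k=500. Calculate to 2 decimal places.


effective% = rating / (rating + k) * 100
= 300 / (300 + 500) * 100
= 300 / 800 * 100
= 0.375 * 100
= 37.50%

37.50%


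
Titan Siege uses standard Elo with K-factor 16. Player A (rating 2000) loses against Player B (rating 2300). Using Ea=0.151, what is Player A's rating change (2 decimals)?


Elo update: delta = K * (S - Ea), where S = 0 (loses)
S - Ea = 0 - 0.151 = -0.151
Rating change = 16 * -0.151
= -2.42

-2.42 rating points


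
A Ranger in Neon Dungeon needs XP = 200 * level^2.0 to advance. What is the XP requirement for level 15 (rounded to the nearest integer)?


XP = 200 * level^2.0
Substitute level = 15:
XP = 200 * 15^2.0
= 200 * 225.0
= 45000

45000 XP


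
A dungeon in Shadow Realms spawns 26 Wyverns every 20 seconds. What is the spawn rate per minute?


Spawns per minute = count * (60 / interval)
= 26 * (60 / 20)
= 26 * 3.0
= 78.0

78.0 per minute


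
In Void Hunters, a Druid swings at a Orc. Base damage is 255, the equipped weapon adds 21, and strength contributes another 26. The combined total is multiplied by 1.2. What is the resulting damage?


Sum base + weapon + str = 255 + 21 + 26 = 302
Multiply by 1.2:
302 * 1.2 = 362.4

362.4 damage


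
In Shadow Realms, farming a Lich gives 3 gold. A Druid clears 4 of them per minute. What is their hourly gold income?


Gold per minute = 3 * 4 = 12
Gold per hour = 12 * 60 = 720

720 gold/hour


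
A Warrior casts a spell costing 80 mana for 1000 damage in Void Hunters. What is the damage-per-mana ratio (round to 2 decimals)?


Efficiency = damage / mana
= 1000 / 80
= 12.50

12.50 dmg/mana


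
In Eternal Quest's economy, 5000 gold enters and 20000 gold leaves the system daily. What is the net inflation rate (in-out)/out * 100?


Net gold = 5000 - 20000 = -15000
Inflation rate = net / sunk * 100 = -15000 / 20000 * 100
= -0.75 * 100
= -75.00%

-75.00%


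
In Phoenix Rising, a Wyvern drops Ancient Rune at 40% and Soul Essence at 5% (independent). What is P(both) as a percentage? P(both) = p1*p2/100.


For independent events, P(both) = P(A) * P(B)
= 40% * 5%
= 200 / 100 %
= 2.0%

2.0%


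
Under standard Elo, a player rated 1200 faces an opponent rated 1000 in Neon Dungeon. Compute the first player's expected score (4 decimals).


Elo expected score: Ea = 1/(1 + 10^((Rb-Ra)/400))
Rb - Ra = 1000 - 1200 = -200
(Rb-Ra)/400 = -200/400 = -0.5
10^-0.5 = 0.316228
Ea = 1/(1 + 0.316228) = 1/1.316228 = 0.7597

0.7597


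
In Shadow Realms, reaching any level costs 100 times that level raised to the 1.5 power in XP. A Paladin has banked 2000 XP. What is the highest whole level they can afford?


XP = 100 * level^1.5, so level = (XP / 100)^(1/1.5)
= (2000 / 100)^(1/1.5)
= 20.0^0.6667
= 7.3681
Floor: level = 7

level 7


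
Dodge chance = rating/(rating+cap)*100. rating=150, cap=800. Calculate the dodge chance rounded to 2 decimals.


dodge% = 150 / (150 + 800) * 100
= 150 / 950 * 100
= 0.157895 * 100
= 15.79%

15.79%


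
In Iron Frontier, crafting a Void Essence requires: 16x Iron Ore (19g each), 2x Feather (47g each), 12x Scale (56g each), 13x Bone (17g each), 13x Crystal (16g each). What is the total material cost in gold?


Cost breakdown:
  Iron Ore: 16 * 19 = 304
  Feather: 2 * 47 = 94
  Scale: 12 * 56 = 672
  Bone: 13 * 17 = 221
  Crystal: 13 * 16 = 208
Total = 304 + 94 + 672 + 221 + 208 = 1499

1499 gold


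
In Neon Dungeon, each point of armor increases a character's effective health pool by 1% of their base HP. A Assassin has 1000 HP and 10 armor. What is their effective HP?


EHP = 1000 * (1 + 10/100)
= 1000 * (1 + 0.1)
= 1000 * 1.1
= 1100.0

1100.0 EHP


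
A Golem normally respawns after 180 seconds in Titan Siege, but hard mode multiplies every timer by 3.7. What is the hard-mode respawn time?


Respawn time = base * multiplier
= 180 * 3.7
= 666.0 seconds

666.0 seconds


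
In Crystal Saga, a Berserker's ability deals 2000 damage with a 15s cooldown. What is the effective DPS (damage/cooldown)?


DPS = damage / cooldown
= 2000 / 15
= 133.33

133.33 DPS


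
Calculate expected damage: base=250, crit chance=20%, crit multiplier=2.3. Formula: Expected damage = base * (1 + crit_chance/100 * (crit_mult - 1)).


E[dmg] = base * (1 + crit_chance * (crit_mult - 1))
cc as decimal = 20/100 = 0.2
cm - 1 = 2.3 - 1 = 1.3
Bonus factor = 0.2 * 1.3 = 0.26
Total multiplier = 1 + 0.26 = 1.26
Expected damage = 250 * 1.26 = 315.00

315.00 damage


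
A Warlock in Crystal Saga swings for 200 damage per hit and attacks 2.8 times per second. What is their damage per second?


DPS = damage * attack_speed
= 200 * 2.8
= 560.0

560.0 DPS


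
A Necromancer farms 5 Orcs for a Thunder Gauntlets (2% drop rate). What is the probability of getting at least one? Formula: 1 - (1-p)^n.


P(at least one) = 1 - P(none) = 1 - (1-p)^n
p = 2/100 = 0.02
1 - p = 0.98
(1 - p)^5 = 0.98^5 = 0.903921
P(at least one) = 1 - 0.903921 = 0.0961

0.0961


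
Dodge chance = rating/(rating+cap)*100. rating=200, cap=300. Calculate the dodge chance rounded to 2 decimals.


dodge% = 200 / (200 + 300) * 100
= 200 / 500 * 100
= 0.4 * 100
= 40.00%

40.00%


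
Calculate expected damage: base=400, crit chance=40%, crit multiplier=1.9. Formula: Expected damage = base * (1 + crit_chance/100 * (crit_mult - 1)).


E[dmg] = base * (1 + crit_chance * (crit_mult - 1))
cc as decimal = 40/100 = 0.4
cm - 1 = 1.9 - 1 = 0.9
Bonus factor = 0.4 * 0.9 = 0.36
Total multiplier = 1 + 0.36 = 1.36
Expected damage = 400 * 1.36 = 544.00

544.00 damage


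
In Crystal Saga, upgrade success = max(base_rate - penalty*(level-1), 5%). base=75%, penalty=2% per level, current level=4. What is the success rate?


raw_rate = 75 - 2 * (4 - 1)
= 75 - 2 * 3
= 75 - 6
= 69
Apply floor: max(69, 5) = 69%

69%


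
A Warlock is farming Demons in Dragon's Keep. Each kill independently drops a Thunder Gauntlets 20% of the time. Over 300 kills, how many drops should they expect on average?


Expected drops = kills * (drop_rate / 100)
= 300 * (20 / 100)
= 300 * 0.2
= 60.0

60.0 drops


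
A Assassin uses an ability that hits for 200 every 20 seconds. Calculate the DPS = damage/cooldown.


DPS = damage / cooldown
= 200 / 20
= 10.00

10.00 DPS


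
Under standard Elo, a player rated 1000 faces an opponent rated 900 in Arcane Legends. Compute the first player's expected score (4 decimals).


Elo expected score: Ea = 1/(1 + 10^((Rb-Ra)/400))
Rb - Ra = 900 - 1000 = -100
(Rb-Ra)/400 = -100/400 = -0.25
10^-0.25 = 0.562341
Ea = 1/(1 + 0.562341) = 1/1.562341 = 0.6401

0.6401


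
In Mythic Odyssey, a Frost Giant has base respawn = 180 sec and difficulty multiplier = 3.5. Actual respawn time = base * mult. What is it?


Respawn time = base * multiplier
= 180 * 3.5
= 630.0 seconds

630.0 seconds


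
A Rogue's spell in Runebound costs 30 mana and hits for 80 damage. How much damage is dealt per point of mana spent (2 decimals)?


Efficiency = damage / mana
= 80 / 30
= 2.67

2.67 dmg/mana


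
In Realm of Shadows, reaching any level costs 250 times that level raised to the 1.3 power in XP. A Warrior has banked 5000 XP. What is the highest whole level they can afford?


XP = 250 * level^1.3, so level = (XP / 250)^(1/1.3)
= (5000 / 250)^(1/1.3)
= 20.0^0.7692
= 10.0183
Floor: level = 10

level 10


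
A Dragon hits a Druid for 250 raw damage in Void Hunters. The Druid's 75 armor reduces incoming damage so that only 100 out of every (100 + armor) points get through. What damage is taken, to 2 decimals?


actual = 250 * 100 / (100 + 75)
= 250 * 100 / 175
= 25000 / 175
= 142.86

142.86 damage


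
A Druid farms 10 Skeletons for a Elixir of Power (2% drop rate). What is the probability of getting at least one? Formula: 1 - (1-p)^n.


P(at least one) = 1 - P(none) = 1 - (1-p)^n
p = 2/100 = 0.02
1 - p = 0.98
(1 - p)^10 = 0.98^10 = 0.817073
P(at least one) = 1 - 0.817073 = 0.1829

0.1829


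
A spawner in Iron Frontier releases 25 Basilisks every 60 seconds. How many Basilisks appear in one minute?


Spawns per minute = count * (60 / interval)
= 25 * (60 / 60)
= 25 * 1.0
= 25.0

25.0 per minute


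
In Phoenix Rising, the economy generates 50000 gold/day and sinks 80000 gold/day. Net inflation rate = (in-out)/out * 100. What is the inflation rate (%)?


Net gold = 50000 - 80000 = -30000
Inflation rate = net / sunk * 100 = -30000 / 80000 * 100
= -0.375 * 100
= -37.50%

-37.50%


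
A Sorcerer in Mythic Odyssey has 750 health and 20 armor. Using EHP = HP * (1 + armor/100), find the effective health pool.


EHP = 750 * (1 + 20/100)
= 750 * (1 + 0.2)
= 750 * 1.2
= 900.0

900.0 EHP


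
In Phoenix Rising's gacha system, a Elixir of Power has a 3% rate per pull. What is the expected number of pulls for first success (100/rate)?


Expected pulls for a geometric distribution = 1/p = 100 / rate%
= 100 / 3
= 33.33

33.33 pulls


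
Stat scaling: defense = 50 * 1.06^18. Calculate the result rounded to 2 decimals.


value = base * growth^level
= 50 * 1.06^18
= 50 * 2.854339
= 142.72

142.72 defense


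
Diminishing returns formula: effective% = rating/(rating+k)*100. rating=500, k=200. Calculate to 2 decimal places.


effective% = rating / (rating + k) * 100
= 500 / (500 + 200) * 100
= 500 / 700 * 100
= 0.714286 * 100
= 71.43%

71.43%


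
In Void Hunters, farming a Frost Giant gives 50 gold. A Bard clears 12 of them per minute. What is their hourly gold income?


Gold per minute = 50 * 12 = 600
Gold per hour = 600 * 60 = 36000

36000 gold/hour


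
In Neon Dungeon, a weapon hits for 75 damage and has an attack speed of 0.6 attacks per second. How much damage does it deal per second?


DPS = damage * attack_speed
= 75 * 0.6
= 45.0

45.0 DPS


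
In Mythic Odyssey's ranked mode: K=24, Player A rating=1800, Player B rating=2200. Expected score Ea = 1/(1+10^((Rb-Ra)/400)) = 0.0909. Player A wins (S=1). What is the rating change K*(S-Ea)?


Elo update: delta = K * (S - Ea), where S = 1 (wins)
S - Ea = 1 - 0.0909 = 0.9091
Rating change = 24 * 0.9091
= 21.82

21.82 rating points


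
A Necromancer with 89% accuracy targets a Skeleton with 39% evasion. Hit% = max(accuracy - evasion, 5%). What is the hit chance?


accuracy - evasion = 89 - 39 = 50
Apply floor: max(50, 5) = 50
Hit chance = 50%

50%


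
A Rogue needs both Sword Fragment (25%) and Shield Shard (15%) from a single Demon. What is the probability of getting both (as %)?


For independent events, P(both) = P(A) * P(B)
= 25% * 15%
= 375 / 100 %
= 3.75%

3.75%


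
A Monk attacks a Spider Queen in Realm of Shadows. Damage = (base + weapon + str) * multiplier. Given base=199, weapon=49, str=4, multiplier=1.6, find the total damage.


Sum base + weapon + str = 199 + 49 + 4 = 252
Multiply by 1.6:
252 * 1.6 = 403.2

403.2 damage


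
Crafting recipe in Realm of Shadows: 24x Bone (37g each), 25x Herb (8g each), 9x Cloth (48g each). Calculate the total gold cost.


Cost breakdown:
  Bone: 24 * 37 = 888
  Herb: 25 * 8 = 200
  Cloth: 9 * 48 = 432
Total = 888 + 200 + 432 = 1520

1520 gold


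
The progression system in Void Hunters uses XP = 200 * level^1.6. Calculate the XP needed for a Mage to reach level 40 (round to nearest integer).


XP = 200 * level^1.6
Substitute level = 40:
XP = 200 * 40^1.6
= 200 * 365.844
= 73169

73169 XP


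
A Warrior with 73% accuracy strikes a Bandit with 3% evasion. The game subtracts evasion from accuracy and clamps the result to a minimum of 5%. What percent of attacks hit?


accuracy - evasion = 73 - 3 = 70
Apply floor: max(70, 5) = 70
Hit chance = 70%

70%


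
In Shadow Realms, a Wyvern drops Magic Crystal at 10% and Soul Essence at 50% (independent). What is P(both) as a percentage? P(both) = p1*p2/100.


For independent events, P(both) = P(A) * P(B)
= 10% * 50%
= 500 / 100 %
= 5.0%

5.0%


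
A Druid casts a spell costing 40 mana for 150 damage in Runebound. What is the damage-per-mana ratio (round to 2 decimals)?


Efficiency = damage / mana
= 150 / 40
= 3.75

3.75 dmg/mana


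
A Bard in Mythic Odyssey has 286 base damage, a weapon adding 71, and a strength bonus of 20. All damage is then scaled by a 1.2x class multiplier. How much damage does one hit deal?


Sum base + weapon + str = 286 + 71 + 20 = 377
Multiply by 1.2:
377 * 1.2 = 452.4

452.4 damage


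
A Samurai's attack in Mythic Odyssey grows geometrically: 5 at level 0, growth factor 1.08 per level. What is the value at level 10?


value = base * growth^level
= 5 * 1.08^10
= 5 * 2.158925
= 10.79

10.79 attack


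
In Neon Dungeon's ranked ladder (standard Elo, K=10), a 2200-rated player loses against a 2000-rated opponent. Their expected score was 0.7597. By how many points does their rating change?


Elo update: delta = K * (S - Ea), where S = 0 (loses)
S - Ea = 0 - 0.7597 = -0.7597
Rating change = 10 * -0.7597
= -7.60

-7.60 rating points


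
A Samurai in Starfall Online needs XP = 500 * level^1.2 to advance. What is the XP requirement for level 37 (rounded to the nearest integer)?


XP = 500 * level^1.2
Substitute level = 37:
XP = 500 * 37^1.2
= 500 * 76.1802
= 38090

38090 XP


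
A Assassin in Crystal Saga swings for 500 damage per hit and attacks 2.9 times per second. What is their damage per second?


DPS = damage * attack_speed
= 500 * 2.9
= 1450.0

1450.0 DPS


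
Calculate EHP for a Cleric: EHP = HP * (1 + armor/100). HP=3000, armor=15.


EHP = 3000 * (1 + 15/100)
= 3000 * (1 + 0.15)
= 3000 * 1.15
= 3450.0

3450.0 EHP


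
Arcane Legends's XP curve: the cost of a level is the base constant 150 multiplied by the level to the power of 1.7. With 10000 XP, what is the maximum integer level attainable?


XP = 150 * level^1.7, so level = (XP / 150)^(1/1.7)
= (10000 / 150)^(1/1.7)
= 66.6667^0.5882
= 11.8274
Floor: level = 11

level 11


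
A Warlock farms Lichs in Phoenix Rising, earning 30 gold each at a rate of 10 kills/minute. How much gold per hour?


Gold per minute = 30 * 10 = 300
Gold per hour = 300 * 60 = 18000

18000 gold/hour


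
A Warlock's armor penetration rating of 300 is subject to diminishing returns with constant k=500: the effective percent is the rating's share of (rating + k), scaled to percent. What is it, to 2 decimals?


effective% = rating / (rating + k) * 100
= 300 / (300 + 500) * 100
= 300 / 800 * 100
= 0.375 * 100
= 37.50%

37.50%


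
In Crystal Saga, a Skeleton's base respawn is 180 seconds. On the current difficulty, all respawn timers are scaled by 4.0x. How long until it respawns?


Respawn time = base * multiplier
= 180 * 4.0
= 720.0 seconds

720.0 seconds


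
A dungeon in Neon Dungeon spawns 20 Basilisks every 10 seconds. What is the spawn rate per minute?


Spawns per minute = count * (60 / interval)
= 20 * (60 / 10)
= 20 * 6.0
= 120.0

120.0 per minute


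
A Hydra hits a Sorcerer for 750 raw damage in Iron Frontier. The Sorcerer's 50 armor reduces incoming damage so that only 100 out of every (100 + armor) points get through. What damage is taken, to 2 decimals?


actual = 750 * 100 / (100 + 50)
= 750 * 100 / 150
= 75000 / 150
= 500.00

500.00 damage


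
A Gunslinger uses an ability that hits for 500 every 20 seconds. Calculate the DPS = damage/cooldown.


DPS = damage / cooldown
= 500 / 20
= 25.00

25.00 DPS


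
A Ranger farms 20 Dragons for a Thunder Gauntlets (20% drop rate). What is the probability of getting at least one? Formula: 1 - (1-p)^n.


P(at least one) = 1 - P(none) = 1 - (1-p)^n
p = 20/100 = 0.2
1 - p = 0.8
(1 - p)^20 = 0.8^20 = 0.011529
P(at least one) = 1 - 0.011529 = 0.9885

0.9885


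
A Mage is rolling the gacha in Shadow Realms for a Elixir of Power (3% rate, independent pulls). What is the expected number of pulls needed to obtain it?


Expected pulls for a geometric distribution = 1/p = 100 / rate%
= 100 / 3
= 33.33

33.33 pulls


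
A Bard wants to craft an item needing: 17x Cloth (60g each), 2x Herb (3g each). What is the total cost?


Cost breakdown:
  Cloth: 17 * 60 = 1020
  Herb: 2 * 3 = 6
Total = 1020 + 6 = 1026

1026 gold


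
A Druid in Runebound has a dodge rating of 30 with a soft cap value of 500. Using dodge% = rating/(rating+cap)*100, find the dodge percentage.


dodge% = 30 / (30 + 500) * 100
= 30 / 530 * 100
= 0.056604 * 100
= 5.66%

5.66%


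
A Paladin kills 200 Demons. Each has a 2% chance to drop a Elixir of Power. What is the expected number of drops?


Expected drops = kills * (drop_rate / 100)
= 200 * (2 / 100)
= 200 * 0.02
= 4.0

4.0 drops


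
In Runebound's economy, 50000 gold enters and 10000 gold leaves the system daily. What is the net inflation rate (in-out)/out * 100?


Net gold = 50000 - 10000 = 40000
Inflation rate = net / sunk * 100 = 40000 / 10000 * 100
= 4.0 * 100
= 400.00%

400.00%


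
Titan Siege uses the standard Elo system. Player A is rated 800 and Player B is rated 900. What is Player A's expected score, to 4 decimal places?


Elo expected score: Ea = 1/(1 + 10^((Rb-Ra)/400))
Rb - Ra = 900 - 800 = 100
(Rb-Ra)/400 = 100/400 = 0.25
10^0.25 = 1.778279
Ea = 1/(1 + 1.778279) = 1/2.778279 = 0.3599

0.3599


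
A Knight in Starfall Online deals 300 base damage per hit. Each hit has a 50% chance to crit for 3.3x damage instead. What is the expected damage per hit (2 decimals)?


E[dmg] = base * (1 + crit_chance * (crit_mult - 1))
cc as decimal = 50/100 = 0.5
cm - 1 = 3.3 - 1 = 2.3
Bonus factor = 0.5 * 2.3 = 1.15
Total multiplier = 1 + 1.15 = 2.15
Expected damage = 300 * 2.15 = 645.00

645.00 damage


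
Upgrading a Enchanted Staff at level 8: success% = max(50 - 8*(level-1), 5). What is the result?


raw_rate = 50 - 8 * (8 - 1)
= 50 - 8 * 7
= 50 - 56
= -6
Apply floor: max(-6, 5) = 5%

5%


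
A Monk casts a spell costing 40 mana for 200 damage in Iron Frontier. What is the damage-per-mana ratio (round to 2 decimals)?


Efficiency = damage / mana
= 200 / 40
= 5.00

5.00 dmg/mana


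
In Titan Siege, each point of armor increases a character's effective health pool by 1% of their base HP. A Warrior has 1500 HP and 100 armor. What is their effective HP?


EHP = 1500 * (1 + 100/100)
= 1500 * (1 + 1.0)
= 1500 * 2.0
= 3000.0

3000.0 EHP


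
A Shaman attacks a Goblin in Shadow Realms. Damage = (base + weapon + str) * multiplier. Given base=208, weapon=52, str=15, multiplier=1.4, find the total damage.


Sum base + weapon + str = 208 + 52 + 15 = 275
Multiply by 1.4:
275 * 1.4 = 385.0

385.0 damage


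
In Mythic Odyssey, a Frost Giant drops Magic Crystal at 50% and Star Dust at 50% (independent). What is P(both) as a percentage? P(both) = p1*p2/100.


For independent events, P(both) = P(A) * P(B)
= 50% * 50%
= 2500 / 100 %
= 25.0%

25.0%


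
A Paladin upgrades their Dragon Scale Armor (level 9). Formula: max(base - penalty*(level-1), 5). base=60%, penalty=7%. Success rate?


raw_rate = 60 - 7 * (9 - 1)
= 60 - 7 * 8
= 60 - 56
= 4
Apply floor: max(4, 5) = 5%

5%


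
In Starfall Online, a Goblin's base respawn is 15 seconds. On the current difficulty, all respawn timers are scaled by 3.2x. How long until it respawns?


Respawn time = base * multiplier
= 15 * 3.2
= 48.0 seconds

48.0 seconds


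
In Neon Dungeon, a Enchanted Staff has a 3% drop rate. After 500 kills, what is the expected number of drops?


Expected drops = kills * (drop_rate / 100)
= 500 * (3 / 100)
= 500 * 0.03
= 15.0

15.0 drops


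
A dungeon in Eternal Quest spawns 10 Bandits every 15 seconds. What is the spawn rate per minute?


Spawns per minute = count * (60 / interval)
= 10 * (60 / 15)
= 10 * 4.0
= 40.0

40.0 per minute


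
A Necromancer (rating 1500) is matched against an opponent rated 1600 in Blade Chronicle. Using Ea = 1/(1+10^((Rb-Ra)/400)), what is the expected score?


Elo expected score: Ea = 1/(1 + 10^((Rb-Ra)/400))
Rb - Ra = 1600 - 1500 = 100
(Rb-Ra)/400 = 100/400 = 0.25
10^0.25 = 1.778279
Ea = 1/(1 + 1.778279) = 1/2.778279 = 0.3599

0.3599


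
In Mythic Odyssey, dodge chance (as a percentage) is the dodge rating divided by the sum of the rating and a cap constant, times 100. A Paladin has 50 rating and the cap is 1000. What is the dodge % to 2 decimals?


dodge% = 50 / (50 + 1000) * 100
= 50 / 1050 * 100
= 0.047619 * 100
= 4.76%

4.76%


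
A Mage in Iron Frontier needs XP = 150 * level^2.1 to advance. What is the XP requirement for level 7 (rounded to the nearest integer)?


XP = 150 * level^2.1
Substitute level = 7:
XP = 150 * 7^2.1
= 150 * 59.5259
= 8929

8929 XP


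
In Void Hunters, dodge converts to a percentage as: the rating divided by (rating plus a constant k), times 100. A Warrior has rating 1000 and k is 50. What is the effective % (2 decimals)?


effective% = rating / (rating + k) * 100
= 1000 / (1000 + 50) * 100
= 1000 / 1050 * 100
= 0.952381 * 100
= 95.24%

95.24%


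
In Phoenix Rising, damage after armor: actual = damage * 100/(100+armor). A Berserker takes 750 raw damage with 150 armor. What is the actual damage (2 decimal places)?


actual = 750 * 100 / (100 + 150)
= 750 * 100 / 250
= 75000 / 250
= 300.00

300.00 damage


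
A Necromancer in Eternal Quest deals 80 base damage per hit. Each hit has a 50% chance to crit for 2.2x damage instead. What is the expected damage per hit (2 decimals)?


E[dmg] = base * (1 + crit_chance * (crit_mult - 1))
cc as decimal = 50/100 = 0.5
cm - 1 = 2.2 - 1 = 1.2
Bonus factor = 0.5 * 1.2 = 0.6
Total multiplier = 1 + 0.6 = 1.6
Expected damage = 80 * 1.6 = 128.00

128.00 damage


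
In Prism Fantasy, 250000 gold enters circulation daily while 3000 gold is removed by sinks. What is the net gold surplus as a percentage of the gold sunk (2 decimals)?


Net gold = 250000 - 3000 = 247000
Inflation rate = net / sunk * 100 = 247000 / 3000 * 100
= 82.333333 * 100
= 8233.33%

8233.33%


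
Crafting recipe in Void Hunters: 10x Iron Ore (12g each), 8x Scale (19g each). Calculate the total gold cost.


Cost breakdown:
  Iron Ore: 10 * 12 = 120
  Scale: 8 * 19 = 152
Total = 120 + 152 = 272

272 gold


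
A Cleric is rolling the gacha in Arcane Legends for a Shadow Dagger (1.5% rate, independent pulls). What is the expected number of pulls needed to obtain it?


Expected pulls for a geometric distribution = 1/p = 100 / rate%
= 100 / 1.5
= 66.67

66.67 pulls


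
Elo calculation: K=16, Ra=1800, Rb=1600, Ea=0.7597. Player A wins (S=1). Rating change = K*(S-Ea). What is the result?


Elo update: delta = K * (S - Ea), where S = 1 (wins)
S - Ea = 1 - 0.7597 = 0.2403
Rating change = 16 * 0.2403
= 3.84

3.84 rating points


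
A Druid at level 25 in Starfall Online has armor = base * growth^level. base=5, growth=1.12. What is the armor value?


value = base * growth^level
= 5 * 1.12^25
= 5 * 17.000064
= 85.00

85.00 armor


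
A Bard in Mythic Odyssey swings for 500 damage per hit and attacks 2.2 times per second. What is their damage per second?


DPS = damage * attack_speed
= 500 * 2.2
= 1100.0

1100.0 DPS


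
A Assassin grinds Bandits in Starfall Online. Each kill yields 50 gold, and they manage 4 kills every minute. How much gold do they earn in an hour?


Gold per minute = 50 * 4 = 200
Gold per hour = 200 * 60 = 12000

12000 gold/hour


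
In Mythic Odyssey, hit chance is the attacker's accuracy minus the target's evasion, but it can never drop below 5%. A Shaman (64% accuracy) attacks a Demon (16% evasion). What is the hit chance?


accuracy - evasion = 64 - 16 = 48
Apply floor: max(48, 5) = 48
Hit chance = 48%

48%


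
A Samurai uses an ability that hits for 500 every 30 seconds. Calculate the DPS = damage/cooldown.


DPS = damage / cooldown
= 500 / 30
= 16.67

16.67 DPS


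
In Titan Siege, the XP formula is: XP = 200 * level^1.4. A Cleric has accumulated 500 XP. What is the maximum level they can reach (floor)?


XP = 200 * level^1.4, so level = (XP / 200)^(1/1.4)
= (500 / 200)^(1/1.4)
= 2.5^0.7143
= 1.9242
Floor: level = 1

level 1


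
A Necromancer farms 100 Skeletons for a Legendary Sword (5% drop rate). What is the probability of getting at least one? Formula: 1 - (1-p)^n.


P(at least one) = 1 - P(none) = 1 - (1-p)^n
p = 5/100 = 0.05
1 - p = 0.95
(1 - p)^100 = 0.95^100 = 0.005921
P(at least one) = 1 - 0.005921 = 0.9941

0.9941


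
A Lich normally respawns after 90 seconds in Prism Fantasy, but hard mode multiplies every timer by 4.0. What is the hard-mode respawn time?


Respawn time = base * multiplier
= 90 * 4.0
= 360.0 seconds

360.0 seconds


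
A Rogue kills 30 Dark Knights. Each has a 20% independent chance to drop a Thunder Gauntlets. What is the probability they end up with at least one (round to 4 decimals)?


P(at least one) = 1 - P(none) = 1 - (1-p)^n
p = 20/100 = 0.2
1 - p = 0.8
(1 - p)^30 = 0.8^30 = 0.001238
P(at least one) = 1 - 0.001238 = 0.9988

0.9988


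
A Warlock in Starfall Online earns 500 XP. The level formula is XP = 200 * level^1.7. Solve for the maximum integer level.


XP = 200 * level^1.7, so level = (XP / 200)^(1/1.7)
= (500 / 200)^(1/1.7)
= 2.5^0.5882
= 1.7143
Floor: level = 1

level 1


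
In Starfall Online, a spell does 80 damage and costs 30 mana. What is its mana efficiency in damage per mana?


Efficiency = damage / mana
= 80 / 30
= 2.67

2.67 dmg/mana


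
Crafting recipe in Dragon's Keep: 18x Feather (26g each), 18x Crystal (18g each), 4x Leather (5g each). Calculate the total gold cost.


Cost breakdown:
  Feather: 18 * 26 = 468
  Crystal: 18 * 18 = 324
  Leather: 4 * 5 = 20
Total = 468 + 324 + 20 = 812

812 gold


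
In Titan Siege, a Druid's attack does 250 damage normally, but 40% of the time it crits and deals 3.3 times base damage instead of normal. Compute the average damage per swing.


E[dmg] = base * (1 + crit_chance * (crit_mult - 1))
cc as decimal = 40/100 = 0.4
cm - 1 = 3.3 - 1 = 2.3
Bonus factor = 0.4 * 2.3 = 0.92
Total multiplier = 1 + 0.92 = 1.92
Expected damage = 250 * 1.92 = 480.00

480.00 damage


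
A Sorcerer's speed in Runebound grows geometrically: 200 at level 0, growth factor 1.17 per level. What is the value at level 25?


value = base * growth^level
= 200 * 1.17^25
= 200 * 50.657826
= 10131.57

10131.57 speed


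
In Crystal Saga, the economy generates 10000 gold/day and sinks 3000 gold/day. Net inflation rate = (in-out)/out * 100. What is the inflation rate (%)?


Net gold = 10000 - 3000 = 7000
Inflation rate = net / sunk * 100 = 7000 / 3000 * 100
= 2.333333 * 100
= 233.33%

233.33%


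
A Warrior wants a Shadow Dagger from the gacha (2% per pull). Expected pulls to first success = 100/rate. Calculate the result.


Expected pulls for a geometric distribution = 1/p = 100 / rate%
= 100 / 2
= 50.0

50.0 pulls


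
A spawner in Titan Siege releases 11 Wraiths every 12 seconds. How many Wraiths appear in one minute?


Spawns per minute = count * (60 / interval)
= 11 * (60 / 12)
= 11 * 5.0
= 55.0

55.0 per minute


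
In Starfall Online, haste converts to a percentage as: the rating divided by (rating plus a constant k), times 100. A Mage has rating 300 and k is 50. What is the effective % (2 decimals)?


effective% = rating / (rating + k) * 100
= 300 / (300 + 50) * 100
= 300 / 350 * 100
= 0.857143 * 100
= 85.71%

85.71%


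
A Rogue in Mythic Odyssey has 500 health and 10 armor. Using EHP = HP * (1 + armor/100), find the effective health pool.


EHP = 500 * (1 + 10/100)
= 500 * (1 + 0.1)
= 500 * 1.1
= 550.0

550.0 EHP


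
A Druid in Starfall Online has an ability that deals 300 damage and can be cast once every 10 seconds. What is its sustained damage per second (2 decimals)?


DPS = damage / cooldown
= 300 / 10
= 30.00

30.00 DPS


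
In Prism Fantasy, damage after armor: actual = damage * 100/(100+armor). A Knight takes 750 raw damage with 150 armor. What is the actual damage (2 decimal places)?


actual = 750 * 100 / (100 + 150)
= 750 * 100 / 250
= 75000 / 250
= 300.00

300.00 damage


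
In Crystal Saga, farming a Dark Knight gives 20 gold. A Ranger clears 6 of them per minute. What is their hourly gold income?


Gold per minute = 20 * 6 = 120
Gold per hour = 120 * 60 = 7200

7200 gold/hour


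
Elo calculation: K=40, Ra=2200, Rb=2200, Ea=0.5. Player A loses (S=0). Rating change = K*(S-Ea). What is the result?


Elo update: delta = K * (S - Ea), where S = 0 (loses)
S - Ea = 0 - 0.5 = -0.5
Rating change = 40 * -0.5
= -20.00

-20.00 rating points


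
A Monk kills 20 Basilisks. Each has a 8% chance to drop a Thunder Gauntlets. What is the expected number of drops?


Expected drops = kills * (drop_rate / 100)
= 20 * (8 / 100)
= 20 * 0.08
= 1.6

1.6 drops


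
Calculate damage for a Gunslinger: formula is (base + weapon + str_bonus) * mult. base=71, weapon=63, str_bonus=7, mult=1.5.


Sum base + weapon + str = 71 + 63 + 7 = 141
Multiply by 1.5:
141 * 1.5 = 211.5

211.5 damage


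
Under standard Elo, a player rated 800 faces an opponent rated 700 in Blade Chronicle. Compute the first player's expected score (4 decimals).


Elo expected score: Ea = 1/(1 + 10^((Rb-Ra)/400))
Rb - Ra = 700 - 800 = -100
(Rb-Ra)/400 = -100/400 = -0.25
10^-0.25 = 0.562341
Ea = 1/(1 + 0.562341) = 1/1.562341 = 0.6401

0.6401


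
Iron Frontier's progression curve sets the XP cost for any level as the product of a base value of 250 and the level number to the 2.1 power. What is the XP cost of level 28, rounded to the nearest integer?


XP = 250 * level^2.1
Substitute level = 28:
XP = 250 * 28^2.1
= 250 * 1094.0366
= 273509

273509 XP


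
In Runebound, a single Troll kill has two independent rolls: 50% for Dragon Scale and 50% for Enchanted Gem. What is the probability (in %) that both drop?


For independent events, P(both) = P(A) * P(B)
= 50% * 50%
= 2500 / 100 %
= 25.0%

25.0%


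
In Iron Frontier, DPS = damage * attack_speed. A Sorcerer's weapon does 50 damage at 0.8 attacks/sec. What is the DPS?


DPS = damage * attack_speed
= 50 * 0.8
= 40.0

40.0 DPS


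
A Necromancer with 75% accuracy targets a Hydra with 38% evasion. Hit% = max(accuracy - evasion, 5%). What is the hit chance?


accuracy - evasion = 75 - 38 = 37
Apply floor: max(37, 5) = 37
Hit chance = 37%

37%


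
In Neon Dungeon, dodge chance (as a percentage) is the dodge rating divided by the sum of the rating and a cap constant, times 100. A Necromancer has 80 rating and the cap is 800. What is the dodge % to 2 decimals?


dodge% = 80 / (80 + 800) * 100
= 80 / 880 * 100
= 0.090909 * 100
= 9.09%

9.09%


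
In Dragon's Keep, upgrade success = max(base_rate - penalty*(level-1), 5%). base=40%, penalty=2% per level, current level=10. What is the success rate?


raw_rate = 40 - 2 * (10 - 1)
= 40 - 2 * 9
= 40 - 18
= 22
Apply floor: max(22, 5) = 22%

22%


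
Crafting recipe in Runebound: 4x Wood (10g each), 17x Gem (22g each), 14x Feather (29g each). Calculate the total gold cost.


Cost breakdown:
  Wood: 4 * 10 = 40
  Gem: 17 * 22 = 374
  Feather: 14 * 29 = 406
Total = 40 + 374 + 406 = 820

820 gold


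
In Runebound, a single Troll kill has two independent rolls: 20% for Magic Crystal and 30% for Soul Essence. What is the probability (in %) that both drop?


For independent events, P(both) = P(A) * P(B)
= 20% * 30%
= 600 / 100 %
= 6.0%

6.0%


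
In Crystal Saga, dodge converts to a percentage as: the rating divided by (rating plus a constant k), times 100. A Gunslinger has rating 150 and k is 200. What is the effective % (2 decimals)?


effective% = rating / (rating + k) * 100
= 150 / (150 + 200) * 100
= 150 / 350 * 100
= 0.428571 * 100
= 42.86%

42.86%


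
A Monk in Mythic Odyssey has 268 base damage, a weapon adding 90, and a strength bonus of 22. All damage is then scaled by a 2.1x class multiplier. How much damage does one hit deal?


Sum base + weapon + str = 268 + 90 + 22 = 380
Multiply by 2.1:
380 * 2.1 = 798.0

798.0 damage


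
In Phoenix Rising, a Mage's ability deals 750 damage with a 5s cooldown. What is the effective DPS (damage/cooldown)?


DPS = damage / cooldown
= 750 / 5
= 150.00

150.00 DPS


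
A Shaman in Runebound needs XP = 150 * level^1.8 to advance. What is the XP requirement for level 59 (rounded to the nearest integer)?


XP = 150 * level^1.8
Substitute level = 59:
XP = 150 * 59^1.8
= 150 * 1540.0457
= 231007

231007 XP


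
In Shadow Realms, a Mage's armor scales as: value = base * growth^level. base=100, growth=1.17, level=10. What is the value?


value = base * growth^level
= 100 * 1.17^10
= 100 * 4.806828
= 480.68

480.68 armor


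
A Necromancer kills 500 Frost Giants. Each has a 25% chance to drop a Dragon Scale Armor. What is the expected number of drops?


Expected drops = kills * (drop_rate / 100)
= 500 * (25 / 100)
= 500 * 0.25
= 125.0

125.0 drops


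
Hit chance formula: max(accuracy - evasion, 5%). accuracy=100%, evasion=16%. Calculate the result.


accuracy - evasion = 100 - 16 = 84
Apply floor: max(84, 5) = 84
Hit chance = 84%

84%


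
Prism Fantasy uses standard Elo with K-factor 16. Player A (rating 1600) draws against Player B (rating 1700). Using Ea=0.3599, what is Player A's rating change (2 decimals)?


Elo update: delta = K * (S - Ea), where S = 0.5 (draws)
S - Ea = 0.5 - 0.3599 = 0.1401
Rating change = 16 * 0.1401
= 2.24

2.24 rating points


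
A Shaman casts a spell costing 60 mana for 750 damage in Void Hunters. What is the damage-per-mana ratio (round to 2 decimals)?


Efficiency = damage / mana
= 750 / 60
= 12.50

12.50 dmg/mana


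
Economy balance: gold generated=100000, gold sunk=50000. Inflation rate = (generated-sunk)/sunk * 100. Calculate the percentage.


Net gold = 100000 - 50000 = 50000
Inflation rate = net / sunk * 100 = 50000 / 50000 * 100
= 1.0 * 100
= 100.00%

100.00%


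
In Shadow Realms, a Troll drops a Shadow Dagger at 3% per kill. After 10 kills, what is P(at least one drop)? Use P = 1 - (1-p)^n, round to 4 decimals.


P(at least one) = 1 - P(none) = 1 - (1-p)^n
p = 3/100 = 0.03
1 - p = 0.97
(1 - p)^10 = 0.97^10 = 0.737424
P(at least one) = 1 - 0.737424 = 0.2626

0.2626


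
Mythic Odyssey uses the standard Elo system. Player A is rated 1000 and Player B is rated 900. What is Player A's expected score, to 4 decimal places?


Elo expected score: Ea = 1/(1 + 10^((Rb-Ra)/400))
Rb - Ra = 900 - 1000 = -100
(Rb-Ra)/400 = -100/400 = -0.25
10^-0.25 = 0.562341
Ea = 1/(1 + 0.562341) = 1/1.562341 = 0.6401

0.6401


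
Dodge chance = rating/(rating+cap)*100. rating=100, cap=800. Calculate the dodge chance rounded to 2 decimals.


dodge% = 100 / (100 + 800) * 100
= 100 / 900 * 100
= 0.111111 * 100
= 11.11%

11.11%


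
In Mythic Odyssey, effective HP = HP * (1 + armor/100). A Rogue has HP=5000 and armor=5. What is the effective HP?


EHP = 5000 * (1 + 5/100)
= 5000 * (1 + 0.05)
= 5000 * 1.05
= 5250.0

5250.0 EHP


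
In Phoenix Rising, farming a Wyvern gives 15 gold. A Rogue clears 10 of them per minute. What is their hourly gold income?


Gold per minute = 15 * 10 = 150
Gold per hour = 150 * 60 = 9000

9000 gold/hour


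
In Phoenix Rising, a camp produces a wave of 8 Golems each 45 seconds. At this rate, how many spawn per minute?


Spawns per minute = count * (60 / interval)
= 8 * (60 / 45)
= 8 * 1.3333
= 10.67

10.67 per minute


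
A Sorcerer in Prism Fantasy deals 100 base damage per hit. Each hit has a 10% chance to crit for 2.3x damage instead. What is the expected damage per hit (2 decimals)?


E[dmg] = base * (1 + crit_chance * (crit_mult - 1))
cc as decimal = 10/100 = 0.1
cm - 1 = 2.3 - 1 = 1.3
Bonus factor = 0.1 * 1.3 = 0.13
Total multiplier = 1 + 0.13 = 1.13
Expected damage = 100 * 1.13 = 113.00

113.00 damage


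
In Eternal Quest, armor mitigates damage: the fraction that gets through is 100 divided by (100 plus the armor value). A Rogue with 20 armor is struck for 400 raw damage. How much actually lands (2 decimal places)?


actual = 400 * 100 / (100 + 20)
= 400 * 100 / 120
= 40000 / 120
= 333.33

333.33 damage


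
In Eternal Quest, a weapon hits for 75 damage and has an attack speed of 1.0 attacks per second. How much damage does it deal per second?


DPS = damage * attack_speed
= 75 * 1.0
= 75.0

75.0 DPS


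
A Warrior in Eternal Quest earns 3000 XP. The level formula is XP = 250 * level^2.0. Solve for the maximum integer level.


XP = 250 * level^2.0, so level = (XP / 250)^(1/2.0)
= (3000 / 250)^(1/2.0)
= 12.0^0.5
= 3.4641
Floor: level = 3

level 3


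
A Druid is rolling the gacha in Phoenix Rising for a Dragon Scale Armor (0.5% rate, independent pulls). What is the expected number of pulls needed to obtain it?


Expected pulls for a geometric distribution = 1/p = 100 / rate%
= 100 / 0.5
= 200.0

200.0 pulls


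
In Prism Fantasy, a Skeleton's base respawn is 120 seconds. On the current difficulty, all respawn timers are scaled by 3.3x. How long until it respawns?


Respawn time = base * multiplier
= 120 * 3.3
= 396.0 seconds

396.0 seconds


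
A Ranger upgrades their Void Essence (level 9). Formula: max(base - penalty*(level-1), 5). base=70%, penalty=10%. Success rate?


raw_rate = 70 - 10 * (9 - 1)
= 70 - 10 * 8
= 70 - 80
= -10
Apply floor: max(-10, 5) = 5%

5%


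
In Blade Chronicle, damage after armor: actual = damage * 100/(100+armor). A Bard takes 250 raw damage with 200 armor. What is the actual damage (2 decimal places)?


actual = 250 * 100 / (100 + 200)
= 250 * 100 / 300
= 25000 / 300
= 83.33

83.33 damage


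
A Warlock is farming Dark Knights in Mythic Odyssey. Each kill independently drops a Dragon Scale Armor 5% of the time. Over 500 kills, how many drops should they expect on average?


Expected drops = kills * (drop_rate / 100)
= 500 * (5 / 100)
= 500 * 0.05
= 25.0

25.0 drops


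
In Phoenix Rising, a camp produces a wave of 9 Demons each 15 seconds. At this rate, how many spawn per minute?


Spawns per minute = count * (60 / interval)
= 9 * (60 / 15)
= 9 * 4.0
= 36.0

36.0 per minute


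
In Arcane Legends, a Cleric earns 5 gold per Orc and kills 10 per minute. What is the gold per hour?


Gold per minute = 5 * 10 = 50
Gold per hour = 50 * 60 = 3000

3000 gold/hour


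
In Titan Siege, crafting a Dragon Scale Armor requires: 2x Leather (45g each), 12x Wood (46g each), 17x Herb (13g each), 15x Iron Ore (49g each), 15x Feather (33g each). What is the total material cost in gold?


Cost breakdown:
  Leather: 2 * 45 = 90
  Wood: 12 * 46 = 552
  Herb: 17 * 13 = 221
  Iron Ore: 15 * 49 = 735
  Feather: 15 * 33 = 495
Total = 90 + 552 + 221 + 735 + 495 = 2093

2093 gold
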